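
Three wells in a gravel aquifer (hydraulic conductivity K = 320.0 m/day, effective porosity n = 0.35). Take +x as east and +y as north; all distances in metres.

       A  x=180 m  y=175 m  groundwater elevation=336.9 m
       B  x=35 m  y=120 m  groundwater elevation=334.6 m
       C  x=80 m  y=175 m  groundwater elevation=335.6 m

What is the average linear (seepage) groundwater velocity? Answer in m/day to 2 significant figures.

14 m/day

With h = a·x + b·y + c and A as origin, the differences give:
  (-145)·a + (-55)·b = -2.3
  (-100)·a + 0·b = -1.3
Eliminate b (×0 and ×(-55), subtract): -5500·a = -71.50 → a = ∂h/∂x = +0.01300
Back-substitute: b = ∂h/∂y = +0.007545.
|∇h| = √(0.01300² + 0.007545²) = 0.01503
Seepage velocity v = K·i/n = 320.0 × 0.01503 / 0.35 = 13.74 m/day.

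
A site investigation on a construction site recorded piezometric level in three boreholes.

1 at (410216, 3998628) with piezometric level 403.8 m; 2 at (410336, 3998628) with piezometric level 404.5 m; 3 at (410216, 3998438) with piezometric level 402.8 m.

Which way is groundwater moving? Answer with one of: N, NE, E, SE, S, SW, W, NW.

SW

∂h/∂x = (404.5 − 403.8) / (410336 − 410216) = +0.005833
∂h/∂y = (402.8 − 403.8) / (3998438 − 3998628) = +0.005263
Flow = −∇h = (-0.005833 east, -0.005263 north), which points southwest.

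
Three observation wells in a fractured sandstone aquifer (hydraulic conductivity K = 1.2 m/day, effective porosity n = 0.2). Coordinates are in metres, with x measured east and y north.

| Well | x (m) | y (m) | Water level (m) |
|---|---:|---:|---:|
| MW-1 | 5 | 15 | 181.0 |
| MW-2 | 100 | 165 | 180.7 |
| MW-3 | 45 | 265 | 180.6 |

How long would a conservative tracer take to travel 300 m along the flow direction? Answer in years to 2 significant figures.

81 years

Differences from MW-1: to MW-2 (Δx, Δy, Δh) = (95, 150, -0.3); to MW-3 = (40, 250, -0.4).
Determinant of the coordinate differences = 95·250 − 40·150 = 17750.
∂h/∂x = [(-0.3)·250 − (-0.4)·150] / 17750 = -0.0008451
∂h/∂y = [95·(-0.4) − 40·(-0.3)] / 17750 = -0.001465
|∇h| = √(-0.0008451² + -0.001465²) = 0.001691
Seepage velocity v = K·i/n = 1.2 × 0.001691 / 0.2 = 0.01015 m/day.
t = 300 / 0.01015 = 2.956e+04 days = 80.9 years.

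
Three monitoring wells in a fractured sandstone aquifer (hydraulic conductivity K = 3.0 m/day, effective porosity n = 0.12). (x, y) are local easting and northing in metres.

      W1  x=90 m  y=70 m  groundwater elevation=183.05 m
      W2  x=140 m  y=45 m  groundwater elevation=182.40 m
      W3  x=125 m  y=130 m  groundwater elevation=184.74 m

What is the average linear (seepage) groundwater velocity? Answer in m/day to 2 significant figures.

Differences from W1: to W2 (Δx, Δy, Δh) = (50, -25, -0.65); to W3 = (35, 60, +1.69).
Determinant of the coordinate differences = 50·60 − 35·(-25) = 3875.
∂h/∂x = [(-0.65)·60 − (+1.69)·(-25)] / 3875 = +0.0008387
∂h/∂y = [50·(+1.69) − 35·(-0.65)] / 3875 = +0.02768
|∇h| = √(0.0008387² + 0.02768²) = 0.02769
Seepage velocity v = K·i/n = 3.0 × 0.02769 / 0.12 = 0.6923 m/day.

0.69 m/day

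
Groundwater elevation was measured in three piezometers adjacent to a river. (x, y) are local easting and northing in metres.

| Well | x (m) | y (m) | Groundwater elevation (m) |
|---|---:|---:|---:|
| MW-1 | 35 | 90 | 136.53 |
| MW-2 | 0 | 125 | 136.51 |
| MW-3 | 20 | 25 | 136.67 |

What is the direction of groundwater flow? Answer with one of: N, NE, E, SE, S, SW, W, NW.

With h = a·x + b·y + c and MW-1 as origin, the differences give:
  (-35)·a + 35·b = -0.02
  (-15)·a + (-65)·b = +0.14
Eliminate b (×(-65) and ×35, subtract): 2800·a = -3.600 → a = ∂h/∂x = -0.001286
Back-substitute: b = ∂h/∂y = -0.001857.
Flow = −∇h = (+0.001286 east, +0.001857 north), which points northeast.

NE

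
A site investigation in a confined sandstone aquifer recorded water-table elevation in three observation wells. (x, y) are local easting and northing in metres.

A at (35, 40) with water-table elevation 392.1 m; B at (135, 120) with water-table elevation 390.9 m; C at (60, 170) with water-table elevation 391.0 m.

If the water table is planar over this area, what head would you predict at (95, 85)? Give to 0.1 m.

With h = a·x + b·y + c and A as origin, the differences give:
  100·a + 80·b = -1.2
  25·a + 130·b = -1.1
Eliminate b (×130 and ×80, subtract): 11000·a = -68.00 → a = ∂h/∂x = -0.006182
Back-substitute: b = ∂h/∂y = -0.007273.
h(95, 85) = 392.1 + (-0.006182)·(60) + (-0.007273)·(45) = 392.1 -0.371 -0.327 = 391.402 m.

391.4 m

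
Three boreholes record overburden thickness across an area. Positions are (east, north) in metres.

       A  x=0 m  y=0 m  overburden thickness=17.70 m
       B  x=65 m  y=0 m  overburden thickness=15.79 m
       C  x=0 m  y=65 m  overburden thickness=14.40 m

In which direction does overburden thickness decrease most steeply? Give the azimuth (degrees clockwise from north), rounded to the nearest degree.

∂d/∂x = (15.79 − 17.70) / (65 − 0) = -0.02938
∂d/∂y = (14.40 − 17.70) / (65 − 0) = -0.05077
Steepest decrease is along −∇f: components (+0.02938 E, +0.05077 N).
Azimuth = atan2(+0.02938, +0.05077) = 30.1° ≈ 030°.

030°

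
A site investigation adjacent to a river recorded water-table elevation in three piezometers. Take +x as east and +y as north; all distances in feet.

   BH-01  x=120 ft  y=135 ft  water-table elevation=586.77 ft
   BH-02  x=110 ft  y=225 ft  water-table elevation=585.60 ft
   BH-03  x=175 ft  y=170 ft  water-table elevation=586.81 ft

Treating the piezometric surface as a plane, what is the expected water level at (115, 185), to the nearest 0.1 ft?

Taking BH-01 as reference: BH-02−BH-01 = (-10, 90, -1.17); BH-03−BH-01 = (55, 35, +0.04).
Solve a·Δx + b·Δy = Δh: det = (-10)·35 − 55·90 = -5300.
∂h/∂x = [(-1.17)·35 − (+0.04)·90] / -5300 = +0.008406
∂h/∂y = [(-10)·(+0.04) − 55·(-1.17)] / -5300 = -0.01207
h(115, 185) = 586.77 + (+0.008406)·(-5) + (-0.01207)·(50) = 586.77 -0.042 -0.603 = 586.125 ft.

586.1 ft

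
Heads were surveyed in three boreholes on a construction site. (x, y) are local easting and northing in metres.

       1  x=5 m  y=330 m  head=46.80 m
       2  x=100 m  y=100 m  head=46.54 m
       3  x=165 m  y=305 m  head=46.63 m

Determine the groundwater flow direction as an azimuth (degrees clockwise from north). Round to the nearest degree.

With h = a·x + b·y + c and 1 as origin, the differences give:
  95·a + (-230)·b = -0.26
  160·a + (-25)·b = -0.17
Eliminate b (×(-25) and ×(-230), subtract): 34425·a = -32.600 → a = ∂h/∂x = -0.0009470
Back-substitute: b = ∂h/∂y = +0.0007393.
Flow direction (−∇h) has components (+0.0009470 E, -0.0007393 N).
Azimuth = atan2(E, N) = atan2(+0.0009470, -0.0007393) = 128.0° ≈ 128°.

128°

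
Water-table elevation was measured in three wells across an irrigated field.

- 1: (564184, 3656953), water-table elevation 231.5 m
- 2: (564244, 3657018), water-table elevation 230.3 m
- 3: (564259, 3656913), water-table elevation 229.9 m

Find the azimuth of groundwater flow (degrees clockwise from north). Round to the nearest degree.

092°

Differences from 1: to 2 (Δx, Δy, Δh) = (60, 65, -1.2); to 3 = (75, -40, -1.6).
Solve a·Δx + b·Δy = Δh: det = 60·(-40) − 75·65 = -7275.
∂h/∂x = [(-1.2)·(-40) − (-1.6)·65] / -7275 = -0.02089
∂h/∂y = [60·(-1.6) − 75·(-1.2)] / -7275 = +0.0008247
Flow direction (−∇h) has components (+0.02089 E, -0.0008247 N).
Azimuth = atan2(E, N) = atan2(+0.02089, -0.0008247) = 92.3° ≈ 092°.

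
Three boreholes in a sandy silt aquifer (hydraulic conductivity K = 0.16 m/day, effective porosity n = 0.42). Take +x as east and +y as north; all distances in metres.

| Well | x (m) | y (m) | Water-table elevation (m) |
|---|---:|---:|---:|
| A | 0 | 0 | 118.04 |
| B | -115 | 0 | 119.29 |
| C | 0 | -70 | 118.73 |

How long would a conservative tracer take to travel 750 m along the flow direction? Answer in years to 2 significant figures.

370 years

∂h/∂x = (119.29 − 118.04) / (-115 − 0) = -0.01087
∂h/∂y = (118.73 − 118.04) / (-70 − 0) = -0.009857
|∇h| = √(-0.01087² + -0.009857²) = 0.01467
Seepage velocity v = K·i/n = 0.16 × 0.01467 / 0.42 = 0.005589 m/day.
t = 750 / 0.005589 = 1.342e+05 days = 367 years.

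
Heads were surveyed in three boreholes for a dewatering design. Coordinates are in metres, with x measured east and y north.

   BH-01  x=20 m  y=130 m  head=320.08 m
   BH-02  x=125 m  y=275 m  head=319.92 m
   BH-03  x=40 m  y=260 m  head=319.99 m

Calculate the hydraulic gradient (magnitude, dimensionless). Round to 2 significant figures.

Differences from BH-01: to BH-02 (Δx, Δy, Δh) = (105, 145, -0.16); to BH-03 = (20, 130, -0.09).
Solve a·Δx + b·Δy = Δh: det = 105·130 − 20·145 = 10750.
∂h/∂x = [(-0.16)·130 − (-0.09)·145] / 10750 = -0.0007209
∂h/∂y = [105·(-0.09) − 20·(-0.16)] / 10750 = -0.0005814
|∇h| = √(-0.0007209² + -0.0005814²) = 0.0009261

0.00093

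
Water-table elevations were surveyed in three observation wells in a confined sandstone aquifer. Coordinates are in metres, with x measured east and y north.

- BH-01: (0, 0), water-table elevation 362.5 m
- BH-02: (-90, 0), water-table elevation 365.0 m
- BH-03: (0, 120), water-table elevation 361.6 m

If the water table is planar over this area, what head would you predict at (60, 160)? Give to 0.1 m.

∂h/∂x = (365.0 − 362.5) / (-90 − 0) = -0.02778
∂h/∂y = (361.6 − 362.5) / (120 − 0) = -0.007500
h(60, 160) = 362.5 + (-0.02778)·(60) + (-0.007500)·(160) = 362.5 -1.667 -1.200 = 359.633 m.

359.6 m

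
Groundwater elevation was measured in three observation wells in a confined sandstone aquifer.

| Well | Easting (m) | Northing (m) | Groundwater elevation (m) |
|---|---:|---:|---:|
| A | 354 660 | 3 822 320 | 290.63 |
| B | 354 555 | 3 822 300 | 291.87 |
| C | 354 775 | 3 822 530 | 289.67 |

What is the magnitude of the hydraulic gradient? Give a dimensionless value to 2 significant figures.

With h = a·x + b·y + c and A as origin, the differences give:
  (-105)·a + (-20)·b = +1.24
  115·a + 210·b = -0.96
Eliminate b (×210 and ×(-20), subtract): -19750·a = 241.200 → a = ∂h/∂x = -0.01221
Back-substitute: b = ∂h/∂y = +0.002116.
|∇h| = √(-0.01221² + 0.002116²) = 0.01239

0.012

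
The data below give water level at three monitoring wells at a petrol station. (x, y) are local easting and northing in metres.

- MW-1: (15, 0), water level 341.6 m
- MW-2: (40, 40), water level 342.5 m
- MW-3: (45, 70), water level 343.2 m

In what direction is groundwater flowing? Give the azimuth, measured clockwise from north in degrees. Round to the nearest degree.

Taking MW-1 as reference: MW-2−MW-1 = (25, 40, +0.9); MW-3−MW-1 = (30, 70, +1.6).
Solve a·Δx + b·Δy = Δh: det = 25·70 − 30·40 = 550.
∂h/∂x = [(+0.9)·70 − (+1.6)·40] / 550 = -0.001818
∂h/∂y = [25·(+1.6) − 30·(+0.9)] / 550 = +0.02364
Flow direction (−∇h) has components (+0.001818 E, -0.02364 N).
Azimuth = atan2(E, N) = atan2(+0.001818, -0.02364) = 175.6° ≈ 176°.

176°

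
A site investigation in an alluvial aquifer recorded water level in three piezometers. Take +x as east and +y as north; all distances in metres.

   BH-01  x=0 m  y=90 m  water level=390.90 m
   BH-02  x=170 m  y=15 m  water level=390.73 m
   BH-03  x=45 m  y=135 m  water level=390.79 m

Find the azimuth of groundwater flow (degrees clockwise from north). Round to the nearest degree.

With h = a·x + b·y + c and BH-01 as origin, the differences give:
  170·a + (-75)·b = -0.17
  45·a + 45·b = -0.11
Eliminate b (×45 and ×(-75), subtract): 11025·a = -15.900 → a = ∂h/∂x = -0.001442
Back-substitute: b = ∂h/∂y = -0.001002.
Flow direction (−∇h) has components (+0.001442 E, +0.001002 N).
Azimuth = atan2(E, N) = atan2(+0.001442, +0.001002) = 55.2° ≈ 055°.

055°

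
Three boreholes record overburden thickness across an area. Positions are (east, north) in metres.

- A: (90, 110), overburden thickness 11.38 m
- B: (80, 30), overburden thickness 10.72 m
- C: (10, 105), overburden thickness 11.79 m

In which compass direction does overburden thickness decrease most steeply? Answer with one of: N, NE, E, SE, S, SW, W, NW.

Three-point gradient (reference A): Δ to B = (-10, -80, -0.66), Δ to C = (-80, -5, +0.41).
∂d/∂x = -0.005685, ∂d/∂y = +0.008961 (det = -6350).
Steepest decrease is along −∇f = (+0.005685 E, -0.008961 N) → southeast.

SE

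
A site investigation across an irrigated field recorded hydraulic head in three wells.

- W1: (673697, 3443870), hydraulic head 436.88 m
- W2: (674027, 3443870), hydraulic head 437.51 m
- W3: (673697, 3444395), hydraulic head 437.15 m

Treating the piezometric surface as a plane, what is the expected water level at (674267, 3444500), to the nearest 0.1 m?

438.3 m

∂h/∂x = (437.51 − 436.88) / (674027 − 673697) = +0.001909
∂h/∂y = (437.15 − 436.88) / (3444395 − 3443870) = +0.0005143
h(674267, 3444500) = 436.88 + (+0.001909)·(570) + (+0.0005143)·(630) = 436.88 +1.088 +0.324 = 438.292 m.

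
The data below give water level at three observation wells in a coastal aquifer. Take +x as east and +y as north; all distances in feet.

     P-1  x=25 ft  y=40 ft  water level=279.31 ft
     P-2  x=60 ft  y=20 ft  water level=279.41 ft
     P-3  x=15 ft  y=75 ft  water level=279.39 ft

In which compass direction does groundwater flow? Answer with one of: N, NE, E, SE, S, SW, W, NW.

With h = a·x + b·y + c and P-1 as origin, the differences give:
  35·a + (-20)·b = +0.10
  (-10)·a + 35·b = +0.08
Eliminate b (×35 and ×(-20), subtract): 1025·a = 5.100 → a = ∂h/∂x = +0.004976
Back-substitute: b = ∂h/∂y = +0.003707.
Flow = −∇h = (-0.004976 east, -0.003707 north), which points southwest.

SW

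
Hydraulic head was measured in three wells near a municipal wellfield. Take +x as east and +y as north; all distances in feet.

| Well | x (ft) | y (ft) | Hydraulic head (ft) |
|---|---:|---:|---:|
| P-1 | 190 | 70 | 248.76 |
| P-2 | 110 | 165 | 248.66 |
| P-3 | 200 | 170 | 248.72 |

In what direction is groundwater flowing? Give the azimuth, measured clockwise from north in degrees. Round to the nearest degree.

With h = a·x + b·y + c and P-1 as origin, the differences give:
  (-80)·a + 95·b = -0.10
  10·a + 100·b = -0.04
Eliminate b (×100 and ×95, subtract): -8950·a = -6.200 → a = ∂h/∂x = +0.0006927
Back-substitute: b = ∂h/∂y = -0.0004693.
Flow direction (−∇h) has components (-0.0006927 E, +0.0004693 N).
Azimuth = atan2(E, N) = atan2(-0.0006927, +0.0004693) = 304.1° ≈ 304°.

304°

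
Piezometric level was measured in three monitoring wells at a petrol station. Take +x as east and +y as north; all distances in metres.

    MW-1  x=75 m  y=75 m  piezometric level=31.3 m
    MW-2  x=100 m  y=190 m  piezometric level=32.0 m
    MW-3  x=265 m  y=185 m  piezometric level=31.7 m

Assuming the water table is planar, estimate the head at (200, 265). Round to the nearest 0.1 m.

32.3 m

Differences from MW-1: to MW-2 (Δx, Δy, Δh) = (25, 115, +0.7); to MW-3 = (190, 110, +0.4).
Determinant of the coordinate differences = 25·110 − 190·115 = -19100.
∂h/∂x = [(+0.7)·110 − (+0.4)·115] / -19100 = -0.001623
∂h/∂y = [25·(+0.4) − 190·(+0.7)] / -19100 = +0.006440
h(200, 265) = 31.3 + (-0.001623)·(125) + (+0.006440)·(190) = 31.3 -0.203 +1.224 = 32.321 m.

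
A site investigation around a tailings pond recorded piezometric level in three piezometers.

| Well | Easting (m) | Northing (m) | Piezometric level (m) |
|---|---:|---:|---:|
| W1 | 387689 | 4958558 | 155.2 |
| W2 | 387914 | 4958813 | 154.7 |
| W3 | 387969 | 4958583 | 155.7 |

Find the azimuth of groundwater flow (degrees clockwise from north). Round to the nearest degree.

331°

Taking W1 as reference: W2−W1 = (225, 255, -0.5); W3−W1 = (280, 25, +0.5).
Determinant of the coordinate differences = 225·25 − 280·255 = -65775.
∂h/∂x = [(-0.5)·25 − (+0.5)·255] / -65775 = +0.002128
∂h/∂y = [225·(+0.5) − 280·(-0.5)] / -65775 = -0.003839
Flow direction (−∇h) has components (-0.002128 E, +0.003839 N).
Azimuth = atan2(E, N) = atan2(-0.002128, +0.003839) = 331.0° ≈ 331°.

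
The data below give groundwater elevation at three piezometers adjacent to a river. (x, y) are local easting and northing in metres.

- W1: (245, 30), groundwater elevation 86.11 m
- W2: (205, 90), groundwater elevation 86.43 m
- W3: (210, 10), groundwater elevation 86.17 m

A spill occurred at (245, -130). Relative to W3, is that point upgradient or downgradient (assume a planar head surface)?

downgradient

Taking W1 as reference: W2−W1 = (-40, 60, +0.32); W3−W1 = (-35, -20, +0.06).
Solve a·Δx + b·Δy = Δh: det = (-40)·(-20) − (-35)·60 = 2900.
∂h/∂x = [(+0.32)·(-20) − (+0.06)·60] / 2900 = -0.003448
∂h/∂y = [(-40)·(+0.06) − (-35)·(+0.32)] / 2900 = +0.003034
Head at (245, -130) = 86.11 + (-0.003448)·(0) + (+0.003034)·(-160) = 85.62 m.
That is lower than the 86.17 m at W3, so the point is downgradient.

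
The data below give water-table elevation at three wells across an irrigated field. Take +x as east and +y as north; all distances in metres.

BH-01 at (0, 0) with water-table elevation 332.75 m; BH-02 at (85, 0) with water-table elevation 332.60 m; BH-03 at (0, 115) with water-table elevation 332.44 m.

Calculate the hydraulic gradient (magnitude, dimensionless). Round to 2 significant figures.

0.0032

∂h/∂x = (332.60 − 332.75) / (85 − 0) = -0.001765
∂h/∂y = (332.44 − 332.75) / (115 − 0) = -0.002696
|∇h| = √(-0.001765² + -0.002696²) = 0.003222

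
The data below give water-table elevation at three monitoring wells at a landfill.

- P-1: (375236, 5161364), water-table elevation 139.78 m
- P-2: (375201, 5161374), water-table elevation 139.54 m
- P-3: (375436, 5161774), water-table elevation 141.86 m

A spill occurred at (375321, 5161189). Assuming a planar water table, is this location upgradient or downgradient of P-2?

With h = a·x + b·y + c and P-1 as origin, the differences give:
  (-35)·a + 10·b = -0.24
  200·a + 410·b = +2.08
Eliminate b (×410 and ×10, subtract): -16350·a = -119.200 → a = ∂h/∂x = +0.007291
Back-substitute: b = ∂h/∂y = +0.001517.
Head at (375321, 5161189) = 139.78 + (+0.007291)·(85) + (+0.001517)·(-175) = 140.13 m.
That is higher than the 139.54 m at P-2, so the point is upgradient.

upgradient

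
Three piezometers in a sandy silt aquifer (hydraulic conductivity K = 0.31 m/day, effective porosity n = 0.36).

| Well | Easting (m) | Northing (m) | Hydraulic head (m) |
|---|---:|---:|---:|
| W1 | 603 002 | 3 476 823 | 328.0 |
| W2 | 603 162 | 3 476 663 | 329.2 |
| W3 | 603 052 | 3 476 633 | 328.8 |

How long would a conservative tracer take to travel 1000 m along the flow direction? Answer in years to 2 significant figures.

With h = a·x + b·y + c and W1 as origin, the differences give:
  160·a + (-160)·b = +1.2
  50·a + (-190)·b = +0.8
Eliminate b (×(-190) and ×(-160), subtract): -22400·a = -100.00 → a = ∂h/∂x = +0.004464
Back-substitute: b = ∂h/∂y = -0.003036.
|∇h| = √(0.004464² + -0.003036²) = 0.005399
Seepage velocity v = K·i/n = 0.31 × 0.005399 / 0.36 = 0.004649 m/day.
t = 1000 / 0.004649 = 2.151e+05 days = 589 years.

590 years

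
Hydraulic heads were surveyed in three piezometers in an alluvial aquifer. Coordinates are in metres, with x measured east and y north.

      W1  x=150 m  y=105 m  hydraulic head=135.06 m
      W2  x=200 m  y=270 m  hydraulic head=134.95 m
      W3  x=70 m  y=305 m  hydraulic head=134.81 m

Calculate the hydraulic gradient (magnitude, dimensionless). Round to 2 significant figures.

Taking W1 as reference: W2−W1 = (50, 165, -0.11); W3−W1 = (-80, 200, -0.25).
Solve a·Δx + b·Δy = Δh: det = 50·200 − (-80)·165 = 23200.
∂h/∂x = [(-0.11)·200 − (-0.25)·165] / 23200 = +0.0008297
∂h/∂y = [50·(-0.25) − (-80)·(-0.11)] / 23200 = -0.0009181
|∇h| = √(0.0008297² + -0.0009181²) = 0.001237

0.0012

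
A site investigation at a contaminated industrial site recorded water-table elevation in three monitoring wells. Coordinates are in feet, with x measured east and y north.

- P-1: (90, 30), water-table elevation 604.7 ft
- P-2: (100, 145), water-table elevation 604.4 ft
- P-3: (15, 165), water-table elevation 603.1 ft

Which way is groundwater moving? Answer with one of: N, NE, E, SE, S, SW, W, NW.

W

Differences from P-1: to P-2 (Δx, Δy, Δh) = (10, 115, -0.3); to P-3 = (-75, 135, -1.6).
Determinant of the coordinate differences = 10·135 − (-75)·115 = 9975.
∂h/∂x = [(-0.3)·135 − (-1.6)·115] / 9975 = +0.01439
∂h/∂y = [10·(-1.6) − (-75)·(-0.3)] / 9975 = -0.003860
Flow = −∇h = (-0.01439 east, +0.003860 north), which points west.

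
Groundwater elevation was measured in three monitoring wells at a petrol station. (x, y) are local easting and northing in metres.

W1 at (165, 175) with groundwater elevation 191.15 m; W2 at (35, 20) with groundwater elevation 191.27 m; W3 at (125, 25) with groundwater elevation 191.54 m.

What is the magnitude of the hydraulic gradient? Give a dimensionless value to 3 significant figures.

0.00470

Three-point gradient (reference W1): Δ to W2 = (-130, -155, +0.12), Δ to W3 = (-40, -150, +0.39).
∂h/∂x = +0.003192, ∂h/∂y = -0.003451 (det = 13300).
|∇h| = √(0.003192² + -0.003451²) = 0.004701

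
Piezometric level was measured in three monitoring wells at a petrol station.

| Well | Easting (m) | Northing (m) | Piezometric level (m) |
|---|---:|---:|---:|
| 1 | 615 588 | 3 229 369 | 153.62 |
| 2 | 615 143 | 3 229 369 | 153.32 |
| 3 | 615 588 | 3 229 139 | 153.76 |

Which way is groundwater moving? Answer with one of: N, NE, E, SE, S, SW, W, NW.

∂h/∂x = (153.32 − 153.62) / (615143 − 615588) = +0.0006742
∂h/∂y = (153.76 − 153.62) / (3229139 − 3229369) = -0.0006087
Flow = −∇h = (-0.0006742 east, +0.0006087 north), which points northwest.

NW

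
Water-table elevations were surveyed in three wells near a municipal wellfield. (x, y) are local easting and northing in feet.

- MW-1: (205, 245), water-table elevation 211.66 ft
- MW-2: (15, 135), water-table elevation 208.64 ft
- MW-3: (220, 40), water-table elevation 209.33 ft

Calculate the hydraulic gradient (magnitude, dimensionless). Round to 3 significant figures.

Three-point gradient (reference MW-1): Δ to MW-2 = (-190, -110, -3.02), Δ to MW-3 = (15, -205, -2.33).
∂h/∂x = +0.008936, ∂h/∂y = +0.01202 (det = 40600).
|∇h| = √(0.008936² + 0.01202²) = 0.01498

0.0150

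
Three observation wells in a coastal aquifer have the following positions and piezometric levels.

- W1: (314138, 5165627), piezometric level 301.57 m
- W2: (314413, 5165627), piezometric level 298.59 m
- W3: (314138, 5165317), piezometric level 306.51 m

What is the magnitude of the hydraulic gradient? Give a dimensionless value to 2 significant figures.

0.019

∂h/∂x = (298.59 − 301.57) / (314413 − 314138) = -0.01084
∂h/∂y = (306.51 − 301.57) / (5165317 − 5165627) = -0.01594
|∇h| = √(-0.01084² + -0.01594²) = 0.01928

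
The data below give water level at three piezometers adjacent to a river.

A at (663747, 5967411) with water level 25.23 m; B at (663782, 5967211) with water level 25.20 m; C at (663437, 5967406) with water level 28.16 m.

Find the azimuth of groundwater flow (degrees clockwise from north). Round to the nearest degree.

081°

Taking A as reference: B−A = (35, -200, -0.03); C−A = (-310, -5, +2.93).
Determinant of the coordinate differences = 35·(-5) − (-310)·(-200) = -62175.
∂h/∂x = [(-0.03)·(-5) − (+2.93)·(-200)] / -62175 = -0.009427
∂h/∂y = [35·(+2.93) − (-310)·(-0.03)] / -62175 = -0.001500
Flow direction (−∇h) has components (+0.009427 E, +0.001500 N).
Azimuth = atan2(E, N) = atan2(+0.009427, +0.001500) = 81.0° ≈ 081°.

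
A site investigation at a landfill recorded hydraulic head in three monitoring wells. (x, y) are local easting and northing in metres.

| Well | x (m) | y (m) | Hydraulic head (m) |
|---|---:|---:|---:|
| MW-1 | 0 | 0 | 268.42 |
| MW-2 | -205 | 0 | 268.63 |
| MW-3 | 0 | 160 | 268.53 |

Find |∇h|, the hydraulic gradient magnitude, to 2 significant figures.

0.0012

∂h/∂x = (268.63 − 268.42) / (-205 − 0) = -0.001024
∂h/∂y = (268.53 − 268.42) / (160 − 0) = +0.0006875
|∇h| = √(-0.001024² + 0.0006875²) = 0.001233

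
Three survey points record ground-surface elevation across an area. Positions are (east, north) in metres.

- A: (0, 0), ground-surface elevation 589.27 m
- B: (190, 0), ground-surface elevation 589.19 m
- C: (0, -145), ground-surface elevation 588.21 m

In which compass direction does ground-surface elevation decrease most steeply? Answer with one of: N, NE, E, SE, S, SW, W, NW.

S

∂z/∂x = (589.19 − 589.27) / (190 − 0) = -0.0004211
∂z/∂y = (588.21 − 589.27) / (-145 − 0) = +0.007310
Steepest decrease is along −∇f = (+0.0004211 E, -0.007310 N) → south.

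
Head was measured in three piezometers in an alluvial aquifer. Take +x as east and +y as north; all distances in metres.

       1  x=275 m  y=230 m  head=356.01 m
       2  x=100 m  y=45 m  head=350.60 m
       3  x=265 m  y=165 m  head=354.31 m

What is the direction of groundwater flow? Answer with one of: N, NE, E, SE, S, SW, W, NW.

With h = a·x + b·y + c and 1 as origin, the differences give:
  (-175)·a + (-185)·b = -5.41
  (-10)·a + (-65)·b = -1.70
Eliminate b (×(-65) and ×(-185), subtract): 9525·a = 37.150 → a = ∂h/∂x = +0.003900
Back-substitute: b = ∂h/∂y = +0.02555.
Flow = −∇h = (-0.003900 east, -0.02555 north), which points south.

S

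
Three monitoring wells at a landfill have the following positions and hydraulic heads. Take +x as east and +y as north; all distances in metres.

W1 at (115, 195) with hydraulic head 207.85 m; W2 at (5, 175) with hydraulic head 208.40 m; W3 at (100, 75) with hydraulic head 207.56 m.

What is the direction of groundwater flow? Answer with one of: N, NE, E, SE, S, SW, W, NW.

SE

With h = a·x + b·y + c and W1 as origin, the differences give:
  (-110)·a + (-20)·b = +0.55
  (-15)·a + (-120)·b = -0.29
Eliminate b (×(-120) and ×(-20), subtract): 12900·a = -71.800 → a = ∂h/∂x = -0.005566
Back-substitute: b = ∂h/∂y = +0.003112.
Flow = −∇h = (+0.005566 east, -0.003112 north), which points southeast.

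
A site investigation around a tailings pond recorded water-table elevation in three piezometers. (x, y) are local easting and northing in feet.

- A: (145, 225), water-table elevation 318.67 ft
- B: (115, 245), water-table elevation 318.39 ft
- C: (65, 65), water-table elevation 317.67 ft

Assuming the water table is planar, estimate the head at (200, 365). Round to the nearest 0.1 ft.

Three-point gradient (reference A): Δ to B = (-30, 20, -0.28), Δ to C = (-80, -160, -1.00).
∂h/∂x = +0.01013, ∂h/∂y = +0.001187 (det = 6400).
h(200, 365) = 318.67 + (+0.01013)·(55) + (+0.001187)·(140) = 318.67 +0.557 +0.166 = 319.393 ft.

319.4 ft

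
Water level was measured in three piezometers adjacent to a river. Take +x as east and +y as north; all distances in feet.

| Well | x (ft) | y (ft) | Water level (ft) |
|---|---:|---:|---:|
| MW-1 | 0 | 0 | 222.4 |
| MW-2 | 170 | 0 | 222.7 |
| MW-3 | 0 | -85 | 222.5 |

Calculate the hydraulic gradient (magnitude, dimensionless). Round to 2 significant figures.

∂h/∂x = (222.7 − 222.4) / (170 − 0) = +0.001765
∂h/∂y = (222.5 − 222.4) / (-85 − 0) = -0.001176
|∇h| = √(0.001765² + -0.001176²) = 0.002121

0.0021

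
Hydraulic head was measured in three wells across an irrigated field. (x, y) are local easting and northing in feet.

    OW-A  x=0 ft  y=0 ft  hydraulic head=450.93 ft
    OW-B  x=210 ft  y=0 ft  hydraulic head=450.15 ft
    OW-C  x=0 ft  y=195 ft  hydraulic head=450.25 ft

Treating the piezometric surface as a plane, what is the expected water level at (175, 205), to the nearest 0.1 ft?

449.6 ft

∂h/∂x = (450.15 − 450.93) / (210 − 0) = -0.003714
∂h/∂y = (450.25 − 450.93) / (195 − 0) = -0.003487
h(175, 205) = 450.93 + (-0.003714)·(175) + (-0.003487)·(205) = 450.93 -0.650 -0.715 = 449.565 ft.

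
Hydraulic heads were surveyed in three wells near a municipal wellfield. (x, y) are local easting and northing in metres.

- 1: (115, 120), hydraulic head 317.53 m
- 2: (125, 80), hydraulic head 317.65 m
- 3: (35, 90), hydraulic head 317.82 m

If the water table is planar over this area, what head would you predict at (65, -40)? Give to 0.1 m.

318.2 m

With h = a·x + b·y + c and 1 as origin, the differences give:
  10·a + (-40)·b = +0.12
  (-80)·a + (-30)·b = +0.29
Eliminate b (×(-30) and ×(-40), subtract): -3500·a = 8.000 → a = ∂h/∂x = -0.002286
Back-substitute: b = ∂h/∂y = -0.003571.
h(65, -40) = 317.53 + (-0.002286)·(-50) + (-0.003571)·(-160) = 317.53 +0.114 +0.571 = 318.216 m.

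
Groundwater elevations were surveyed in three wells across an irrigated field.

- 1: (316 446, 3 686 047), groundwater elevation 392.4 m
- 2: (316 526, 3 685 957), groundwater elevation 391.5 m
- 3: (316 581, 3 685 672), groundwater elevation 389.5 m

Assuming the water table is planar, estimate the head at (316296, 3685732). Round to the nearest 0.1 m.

391.1 m

Taking 1 as reference: 2−1 = (80, -90, -0.9); 3−1 = (135, -375, -2.9).
Solve a·Δx + b·Δy = Δh: det = 80·(-375) − 135·(-90) = -17850.
∂h/∂x = [(-0.9)·(-375) − (-2.9)·(-90)] / -17850 = -0.004286
∂h/∂y = [80·(-2.9) − 135·(-0.9)] / -17850 = +0.006190
h(316296, 3685732) = 392.4 + (-0.004286)·(-150) + (+0.006190)·(-315) = 392.4 +0.643 -1.950 = 391.093 m.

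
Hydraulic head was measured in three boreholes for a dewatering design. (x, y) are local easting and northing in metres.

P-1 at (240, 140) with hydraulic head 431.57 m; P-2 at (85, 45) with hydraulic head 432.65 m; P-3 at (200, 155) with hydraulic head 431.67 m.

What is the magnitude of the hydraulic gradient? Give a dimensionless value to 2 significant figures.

0.0062

Three-point gradient (reference P-1): Δ to P-2 = (-155, -95, +1.08), Δ to P-3 = (-40, 15, +0.10).
∂h/∂x = -0.004196, ∂h/∂y = -0.004522 (det = -6125).
|∇h| = √(-0.004196² + -0.004522²) = 0.006169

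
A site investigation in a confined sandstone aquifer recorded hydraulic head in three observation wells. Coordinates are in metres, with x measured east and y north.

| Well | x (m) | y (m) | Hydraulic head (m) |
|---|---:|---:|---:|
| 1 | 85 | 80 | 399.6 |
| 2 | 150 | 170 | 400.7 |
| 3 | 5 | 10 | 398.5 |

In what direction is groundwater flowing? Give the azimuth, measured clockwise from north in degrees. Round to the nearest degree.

With h = a·x + b·y + c and 1 as origin, the differences give:
  65·a + 90·b = +1.1
  (-80)·a + (-70)·b = -1.1
Eliminate b (×(-70) and ×90, subtract): 2650·a = 22.00 → a = ∂h/∂x = +0.008302
Back-substitute: b = ∂h/∂y = +0.006226.
Flow direction (−∇h) has components (-0.008302 E, -0.006226 N).
Azimuth = atan2(E, N) = atan2(-0.008302, -0.006226) = 233.1° ≈ 233°.

233°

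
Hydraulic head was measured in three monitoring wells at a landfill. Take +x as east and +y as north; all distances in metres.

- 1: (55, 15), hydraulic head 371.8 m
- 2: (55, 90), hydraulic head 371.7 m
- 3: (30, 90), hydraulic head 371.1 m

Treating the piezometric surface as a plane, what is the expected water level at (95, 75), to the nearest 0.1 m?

372.7 m

With h = a·x + b·y + c and 1 as origin, the differences give:
  0·a + 75·b = -0.1
  (-25)·a + 75·b = -0.7
Eliminate b (×75 and ×75, subtract): 1875·a = 45.00 → a = ∂h/∂x = +0.02400
Back-substitute: b = ∂h/∂y = -0.001333.
h(95, 75) = 371.8 + (+0.02400)·(40) + (-0.001333)·(60) = 371.8 +0.960 -0.080 = 372.680 m.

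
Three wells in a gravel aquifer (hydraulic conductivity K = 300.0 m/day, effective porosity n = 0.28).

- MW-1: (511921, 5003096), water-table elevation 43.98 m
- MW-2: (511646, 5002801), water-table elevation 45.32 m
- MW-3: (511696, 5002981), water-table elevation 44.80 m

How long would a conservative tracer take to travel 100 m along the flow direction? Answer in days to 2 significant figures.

Three-point gradient (reference MW-1): Δ to MW-2 = (-275, -295, +1.34), Δ to MW-3 = (-225, -115, +0.82).
∂h/∂x = -0.002527, ∂h/∂y = -0.002187 (det = -34750).
|∇h| = √(-0.002527² + -0.002187²) = 0.003342
Seepage velocity v = K·i/n = 300.0 × 0.003342 / 0.28 = 3.581 m/day.
t = 100 / 3.581 = 27.93 days.

28 days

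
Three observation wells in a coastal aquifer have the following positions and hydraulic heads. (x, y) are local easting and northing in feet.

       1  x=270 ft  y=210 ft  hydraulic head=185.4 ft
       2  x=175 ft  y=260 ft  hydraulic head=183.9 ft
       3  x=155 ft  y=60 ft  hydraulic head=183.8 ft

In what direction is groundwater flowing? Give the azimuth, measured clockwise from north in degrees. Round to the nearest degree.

274°

Three-point gradient (reference 1): Δ to 2 = (-95, 50, -1.5), Δ to 3 = (-115, -150, -1.6).
∂h/∂x = +0.01525, ∂h/∂y = -0.001025 (det = 20000).
Flow direction (−∇h) has components (-0.01525 E, +0.001025 N).
Azimuth = atan2(E, N) = atan2(-0.01525, +0.001025) = 273.8° ≈ 274°.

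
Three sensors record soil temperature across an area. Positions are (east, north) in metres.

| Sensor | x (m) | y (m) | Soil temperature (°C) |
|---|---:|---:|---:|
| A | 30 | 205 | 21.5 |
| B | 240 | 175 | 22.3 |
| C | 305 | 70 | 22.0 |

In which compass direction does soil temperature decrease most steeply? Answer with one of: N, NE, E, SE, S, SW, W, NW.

Taking A as reference: B−A = (210, -30, +0.8); C−A = (275, -135, +0.5).
Solve a·Δx + b·Δy = ΔT: det = 210·(-135) − 275·(-30) = -20100.
∂T/∂x = [(+0.8)·(-135) − (+0.5)·(-30)] / -20100 = +0.004627
∂T/∂y = [210·(+0.5) − 275·(+0.8)] / -20100 = +0.005721
Steepest decrease is along −∇f = (-0.004627 E, -0.005721 N) → southwest.

SW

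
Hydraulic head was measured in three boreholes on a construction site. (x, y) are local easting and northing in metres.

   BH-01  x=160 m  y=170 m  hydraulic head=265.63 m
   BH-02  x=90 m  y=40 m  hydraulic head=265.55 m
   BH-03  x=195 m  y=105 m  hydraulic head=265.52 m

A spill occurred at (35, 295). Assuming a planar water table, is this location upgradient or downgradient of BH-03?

upgradient

With h = a·x + b·y + c and BH-01 as origin, the differences give:
  (-70)·a + (-130)·b = -0.08
  35·a + (-65)·b = -0.11
Eliminate b (×(-65) and ×(-130), subtract): 9100·a = -9.100 → a = ∂h/∂x = -0.001000
Back-substitute: b = ∂h/∂y = +0.001154.
Head at (35, 295) = 265.63 + (-0.001000)·(-125) + (+0.001154)·(125) = 265.90 m.
That is higher than the 265.52 m at BH-03, so the point is upgradient.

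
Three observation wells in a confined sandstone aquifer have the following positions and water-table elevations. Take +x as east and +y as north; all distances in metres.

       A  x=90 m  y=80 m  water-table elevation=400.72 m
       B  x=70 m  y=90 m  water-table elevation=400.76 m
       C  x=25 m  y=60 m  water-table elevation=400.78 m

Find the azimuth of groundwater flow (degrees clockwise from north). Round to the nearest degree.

Taking A as reference: B−A = (-20, 10, +0.04); C−A = (-65, -20, +0.06).
Solve a·Δx + b·Δy = Δh: det = (-20)·(-20) − (-65)·10 = 1050.
∂h/∂x = [(+0.04)·(-20) − (+0.06)·10] / 1050 = -0.001333
∂h/∂y = [(-20)·(+0.06) − (-65)·(+0.04)] / 1050 = +0.001333
Flow direction (−∇h) has components (+0.001333 E, -0.001333 N).
Azimuth = atan2(E, N) = atan2(+0.001333, -0.001333) = 135.0° ≈ 135°.

135°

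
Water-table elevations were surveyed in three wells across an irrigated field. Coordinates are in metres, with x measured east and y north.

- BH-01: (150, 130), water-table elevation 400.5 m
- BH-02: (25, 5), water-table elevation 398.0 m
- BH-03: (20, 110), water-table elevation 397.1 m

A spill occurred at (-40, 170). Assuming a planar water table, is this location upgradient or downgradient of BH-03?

downgradient

With h = a·x + b·y + c and BH-01 as origin, the differences give:
  (-125)·a + (-125)·b = -2.5
  (-130)·a + (-20)·b = -3.4
Eliminate b (×(-20) and ×(-125), subtract): -13750·a = -375.00 → a = ∂h/∂x = +0.02727
Back-substitute: b = ∂h/∂y = -0.007273.
Head at (-40, 170) = 400.5 + (+0.02727)·(-190) + (-0.007273)·(40) = 395.03 m.
That is lower than the 397.1 m at BH-03, so the point is downgradient.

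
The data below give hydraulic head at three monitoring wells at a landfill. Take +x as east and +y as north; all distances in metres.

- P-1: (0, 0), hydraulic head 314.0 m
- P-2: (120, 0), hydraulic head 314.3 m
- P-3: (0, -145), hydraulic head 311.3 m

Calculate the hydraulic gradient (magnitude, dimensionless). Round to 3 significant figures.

0.0188

∂h/∂x = (314.3 − 314.0) / (120 − 0) = +0.002500
∂h/∂y = (311.3 − 314.0) / (-145 − 0) = +0.01862
|∇h| = √(0.002500² + 0.01862²) = 0.01879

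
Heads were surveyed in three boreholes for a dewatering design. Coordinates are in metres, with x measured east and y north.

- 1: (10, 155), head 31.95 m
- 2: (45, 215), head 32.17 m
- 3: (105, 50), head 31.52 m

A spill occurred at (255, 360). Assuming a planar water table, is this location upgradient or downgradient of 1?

upgradient

With h = a·x + b·y + c and 1 as origin, the differences give:
  35·a + 60·b = +0.22
  95·a + (-105)·b = -0.43
Eliminate b (×(-105) and ×60, subtract): -9375·a = 2.700 → a = ∂h/∂x = -0.0002880
Back-substitute: b = ∂h/∂y = +0.003835.
Head at (255, 360) = 31.95 + (-0.0002880)·(245) + (+0.003835)·(205) = 32.67 m.
That is higher than the 31.95 m at 1, so the point is upgradient.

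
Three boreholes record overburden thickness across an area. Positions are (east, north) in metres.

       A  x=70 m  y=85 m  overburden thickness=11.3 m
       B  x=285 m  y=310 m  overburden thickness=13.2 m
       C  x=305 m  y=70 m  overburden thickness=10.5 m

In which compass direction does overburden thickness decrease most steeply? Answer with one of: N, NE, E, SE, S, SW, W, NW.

With d = a·x + b·y + c and A as origin, the differences give:
  215·a + 225·b = +1.9
  235·a + (-15)·b = -0.8
Eliminate b (×(-15) and ×225, subtract): -56100·a = 151.50 → a = ∂d/∂x = -0.002701
Back-substitute: b = ∂d/∂y = +0.01102.
Steepest decrease is along −∇f = (+0.002701 E, -0.01102 N) → south.

S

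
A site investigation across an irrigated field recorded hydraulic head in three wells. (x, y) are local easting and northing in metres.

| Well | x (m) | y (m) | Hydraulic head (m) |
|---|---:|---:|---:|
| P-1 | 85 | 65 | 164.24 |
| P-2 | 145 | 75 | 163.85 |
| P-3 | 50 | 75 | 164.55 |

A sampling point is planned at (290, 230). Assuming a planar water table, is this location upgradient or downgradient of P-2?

Differences from P-1: to P-2 (Δx, Δy, Δh) = (60, 10, -0.39); to P-3 = (-35, 10, +0.31).
Determinant of the coordinate differences = 60·10 − (-35)·10 = 950.
∂h/∂x = [(-0.39)·10 − (+0.31)·10] / 950 = -0.007368
∂h/∂y = [60·(+0.31) − (-35)·(-0.39)] / 950 = +0.005211
Head at (290, 230) = 164.24 + (-0.007368)·(205) + (+0.005211)·(165) = 163.59 m.
That is lower than the 163.85 m at P-2, so the point is downgradient.

downgradient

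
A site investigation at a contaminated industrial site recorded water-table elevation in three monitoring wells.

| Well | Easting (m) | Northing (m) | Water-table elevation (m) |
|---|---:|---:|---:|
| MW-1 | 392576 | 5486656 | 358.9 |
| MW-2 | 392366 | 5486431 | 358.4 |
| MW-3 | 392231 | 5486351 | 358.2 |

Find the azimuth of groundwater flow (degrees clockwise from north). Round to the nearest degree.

191°

Taking MW-1 as reference: MW-2−MW-1 = (-210, -225, -0.5); MW-3−MW-1 = (-345, -305, -0.7).
Solve a·Δx + b·Δy = Δh: det = (-210)·(-305) − (-345)·(-225) = -13575.
∂h/∂x = [(-0.5)·(-305) − (-0.7)·(-225)] / -13575 = +0.0003683
∂h/∂y = [(-210)·(-0.7) − (-345)·(-0.5)] / -13575 = +0.001878
Flow direction (−∇h) has components (-0.0003683 E, -0.001878 N).
Azimuth = atan2(E, N) = atan2(-0.0003683, -0.001878) = 191.1° ≈ 191°.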